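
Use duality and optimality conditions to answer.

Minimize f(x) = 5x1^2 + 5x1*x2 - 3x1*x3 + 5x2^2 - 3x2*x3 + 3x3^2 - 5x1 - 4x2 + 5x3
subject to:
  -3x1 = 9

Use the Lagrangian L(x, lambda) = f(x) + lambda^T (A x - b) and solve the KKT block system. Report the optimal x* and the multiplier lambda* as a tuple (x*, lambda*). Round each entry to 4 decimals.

Form the Lagrangian:
  L(x, lambda) = (1/2) x^T Q x + c^T x + lambda^T (A x - b)
Stationarity (grad_x L = 0): Q x + c + A^T lambda = 0.
Primal feasibility: A x = b.

This gives the KKT block system:
  [ Q   A^T ] [ x     ]   [-c ]
  [ A    0  ] [ lambda ] = [ b ]

Solving the linear system:
  x*      = (-3, 1.4118, -1.6275)
  lambda* = (-7.6863)
  f(x*)   = 35.1961

x* = (-3, 1.4118, -1.6275), lambda* = (-7.6863)


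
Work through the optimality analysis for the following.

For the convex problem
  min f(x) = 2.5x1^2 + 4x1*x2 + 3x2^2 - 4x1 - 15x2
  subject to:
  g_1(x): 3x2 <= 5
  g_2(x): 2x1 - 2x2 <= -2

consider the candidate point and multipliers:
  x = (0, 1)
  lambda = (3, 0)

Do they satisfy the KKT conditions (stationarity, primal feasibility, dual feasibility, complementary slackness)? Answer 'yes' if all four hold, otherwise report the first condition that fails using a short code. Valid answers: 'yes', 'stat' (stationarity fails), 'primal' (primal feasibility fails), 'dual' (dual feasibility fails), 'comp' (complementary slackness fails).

Gradient of f: grad f(x) = Q x + c = (0, -9)
Constraint values g_i(x) = a_i^T x - b_i:
  g_1((0, 1)) = -2
  g_2((0, 1)) = 0
Stationarity residual: grad f(x) + sum_i lambda_i a_i = (0, 0)
  -> stationarity OK
Primal feasibility (all g_i <= 0): OK
Dual feasibility (all lambda_i >= 0): OK
Complementary slackness (lambda_i * g_i(x) = 0 for all i): FAILS

Verdict: the first failing condition is complementary_slackness -> comp.

comp


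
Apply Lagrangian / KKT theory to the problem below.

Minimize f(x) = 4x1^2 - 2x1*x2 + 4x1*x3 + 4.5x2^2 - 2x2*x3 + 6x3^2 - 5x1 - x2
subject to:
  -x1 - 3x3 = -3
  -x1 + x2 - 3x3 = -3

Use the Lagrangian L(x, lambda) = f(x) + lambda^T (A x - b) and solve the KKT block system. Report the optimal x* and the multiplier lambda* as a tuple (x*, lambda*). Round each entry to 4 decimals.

Form the Lagrangian:
  L(x, lambda) = (1/2) x^T Q x + c^T x + lambda^T (A x - b)
Stationarity (grad_x L = 0): Q x + c + A^T lambda = 0.
Primal feasibility: A x = b.

This gives the KKT block system:
  [ Q   A^T ] [ x     ]   [-c ]
  [ A    0  ] [ lambda ] = [ b ]

Solving the linear system:
  x*      = (0.75, 0, 0.75)
  lambda* = (0, 4)
  f(x*)   = 4.125

x* = (0.75, 0, 0.75), lambda* = (0, 4)


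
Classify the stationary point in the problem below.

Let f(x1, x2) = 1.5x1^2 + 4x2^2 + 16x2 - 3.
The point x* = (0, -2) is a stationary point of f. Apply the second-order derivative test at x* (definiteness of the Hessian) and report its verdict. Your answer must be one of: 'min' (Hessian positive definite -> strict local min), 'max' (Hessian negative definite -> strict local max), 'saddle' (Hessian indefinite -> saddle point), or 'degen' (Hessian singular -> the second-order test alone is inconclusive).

Compute the Hessian H = grad^2 f:
  H = [[3, 0], [0, 8]]
Verify stationarity: grad f(x*) = H x* + g = (0, 0).
Eigenvalues of H: 3, 8.
Both eigenvalues > 0, so H is positive definite -> x* is a strict local min.

min


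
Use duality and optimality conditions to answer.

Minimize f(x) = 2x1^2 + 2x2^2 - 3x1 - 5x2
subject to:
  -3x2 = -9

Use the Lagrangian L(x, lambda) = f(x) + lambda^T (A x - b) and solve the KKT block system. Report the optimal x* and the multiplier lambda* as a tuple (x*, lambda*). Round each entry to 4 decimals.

Form the Lagrangian:
  L(x, lambda) = (1/2) x^T Q x + c^T x + lambda^T (A x - b)
Stationarity (grad_x L = 0): Q x + c + A^T lambda = 0.
Primal feasibility: A x = b.

This gives the KKT block system:
  [ Q   A^T ] [ x     ]   [-c ]
  [ A    0  ] [ lambda ] = [ b ]

Solving the linear system:
  x*      = (0.75, 3)
  lambda* = (2.3333)
  f(x*)   = 1.875

x* = (0.75, 3), lambda* = (2.3333)


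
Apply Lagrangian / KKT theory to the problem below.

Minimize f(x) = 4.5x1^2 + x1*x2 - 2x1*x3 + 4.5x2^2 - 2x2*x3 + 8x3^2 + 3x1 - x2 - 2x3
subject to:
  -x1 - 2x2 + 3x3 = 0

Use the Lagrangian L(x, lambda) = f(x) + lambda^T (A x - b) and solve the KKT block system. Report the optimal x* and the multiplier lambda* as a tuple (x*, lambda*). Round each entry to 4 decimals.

Form the Lagrangian:
  L(x, lambda) = (1/2) x^T Q x + c^T x + lambda^T (A x - b)
Stationarity (grad_x L = 0): Q x + c + A^T lambda = 0.
Primal feasibility: A x = b.

This gives the KKT block system:
  [ Q   A^T ] [ x     ]   [-c ]
  [ A    0  ] [ lambda ] = [ b ]

Solving the linear system:
  x*      = (-0.31, 0.2325, 0.0517)
  lambda* = (0.3395)
  f(x*)   = -0.6328

x* = (-0.31, 0.2325, 0.0517), lambda* = (0.3395)


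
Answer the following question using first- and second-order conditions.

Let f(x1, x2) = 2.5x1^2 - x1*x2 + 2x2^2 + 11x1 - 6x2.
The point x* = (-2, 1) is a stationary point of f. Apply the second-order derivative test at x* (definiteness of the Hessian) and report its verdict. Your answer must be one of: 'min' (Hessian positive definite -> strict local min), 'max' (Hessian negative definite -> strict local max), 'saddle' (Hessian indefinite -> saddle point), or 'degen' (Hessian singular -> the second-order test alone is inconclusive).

Compute the Hessian H = grad^2 f:
  H = [[5, -1], [-1, 4]]
Verify stationarity: grad f(x*) = H x* + g = (0, 0).
Eigenvalues of H: 3.382, 5.618.
Both eigenvalues > 0, so H is positive definite -> x* is a strict local min.

min


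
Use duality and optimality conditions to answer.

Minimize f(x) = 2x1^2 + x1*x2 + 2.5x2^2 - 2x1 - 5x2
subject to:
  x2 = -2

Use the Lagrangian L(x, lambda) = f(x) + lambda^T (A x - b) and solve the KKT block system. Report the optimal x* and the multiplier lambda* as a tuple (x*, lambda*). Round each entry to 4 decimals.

Form the Lagrangian:
  L(x, lambda) = (1/2) x^T Q x + c^T x + lambda^T (A x - b)
Stationarity (grad_x L = 0): Q x + c + A^T lambda = 0.
Primal feasibility: A x = b.

This gives the KKT block system:
  [ Q   A^T ] [ x     ]   [-c ]
  [ A    0  ] [ lambda ] = [ b ]

Solving the linear system:
  x*      = (1, -2)
  lambda* = (14)
  f(x*)   = 18

x* = (1, -2), lambda* = (14)


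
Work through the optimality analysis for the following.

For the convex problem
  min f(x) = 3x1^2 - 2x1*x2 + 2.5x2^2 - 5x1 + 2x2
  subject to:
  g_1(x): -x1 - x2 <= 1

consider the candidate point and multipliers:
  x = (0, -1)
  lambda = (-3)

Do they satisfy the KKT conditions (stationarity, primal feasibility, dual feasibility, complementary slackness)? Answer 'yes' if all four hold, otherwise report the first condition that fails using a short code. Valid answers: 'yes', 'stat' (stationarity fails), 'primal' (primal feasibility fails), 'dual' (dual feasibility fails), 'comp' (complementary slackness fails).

Gradient of f: grad f(x) = Q x + c = (-3, -3)
Constraint values g_i(x) = a_i^T x - b_i:
  g_1((0, -1)) = 0
Stationarity residual: grad f(x) + sum_i lambda_i a_i = (0, 0)
  -> stationarity OK
Primal feasibility (all g_i <= 0): OK
Dual feasibility (all lambda_i >= 0): FAILS
Complementary slackness (lambda_i * g_i(x) = 0 for all i): OK

Verdict: the first failing condition is dual_feasibility -> dual.

dual


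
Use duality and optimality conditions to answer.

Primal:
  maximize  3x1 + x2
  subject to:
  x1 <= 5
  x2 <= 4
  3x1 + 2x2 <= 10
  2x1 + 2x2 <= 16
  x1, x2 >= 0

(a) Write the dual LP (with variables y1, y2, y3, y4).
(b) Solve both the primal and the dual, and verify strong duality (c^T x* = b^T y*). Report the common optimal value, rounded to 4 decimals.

The standard primal-dual pair for 'max c^T x s.t. A x <= b, x >= 0' is:
  Dual:  min b^T y  s.t.  A^T y >= c,  y >= 0.

So the dual LP is:
  minimize  5y1 + 4y2 + 10y3 + 16y4
  subject to:
    y1 + 3y3 + 2y4 >= 3
    y2 + 2y3 + 2y4 >= 1
    y1, y2, y3, y4 >= 0

Solving the primal: x* = (3.3333, 0).
  primal value c^T x* = 10.
Solving the dual: y* = (0, 0, 1, 0).
  dual value b^T y* = 10.
Strong duality: c^T x* = b^T y*. Confirmed.

10


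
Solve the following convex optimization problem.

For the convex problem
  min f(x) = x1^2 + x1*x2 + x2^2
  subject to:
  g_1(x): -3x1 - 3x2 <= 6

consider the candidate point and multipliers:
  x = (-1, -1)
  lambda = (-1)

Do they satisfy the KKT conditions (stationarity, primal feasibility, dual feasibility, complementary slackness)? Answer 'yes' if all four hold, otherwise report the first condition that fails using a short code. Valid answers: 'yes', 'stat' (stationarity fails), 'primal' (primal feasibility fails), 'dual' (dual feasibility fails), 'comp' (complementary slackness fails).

Gradient of f: grad f(x) = Q x + c = (-3, -3)
Constraint values g_i(x) = a_i^T x - b_i:
  g_1((-1, -1)) = 0
Stationarity residual: grad f(x) + sum_i lambda_i a_i = (0, 0)
  -> stationarity OK
Primal feasibility (all g_i <= 0): OK
Dual feasibility (all lambda_i >= 0): FAILS
Complementary slackness (lambda_i * g_i(x) = 0 for all i): OK

Verdict: the first failing condition is dual_feasibility -> dual.

dual


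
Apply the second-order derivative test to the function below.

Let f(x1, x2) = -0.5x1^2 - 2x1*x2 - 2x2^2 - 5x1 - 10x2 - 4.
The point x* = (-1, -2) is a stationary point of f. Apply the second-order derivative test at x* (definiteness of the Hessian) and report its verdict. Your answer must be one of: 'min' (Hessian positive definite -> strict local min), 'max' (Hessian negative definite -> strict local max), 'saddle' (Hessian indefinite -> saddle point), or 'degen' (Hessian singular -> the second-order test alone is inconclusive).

Compute the Hessian H = grad^2 f:
  H = [[-1, -2], [-2, -4]]
Verify stationarity: grad f(x*) = H x* + g = (0, 0).
Eigenvalues of H: -5, 0.
H has a zero eigenvalue (singular; negative semidefinite but not definite), so H is neither positive definite, negative definite, nor indefinite. The second-order test alone is inconclusive -> degen.
(Indeed, f is constant along the null direction of H through x*, so x* is not a strict local extremum.)

degen


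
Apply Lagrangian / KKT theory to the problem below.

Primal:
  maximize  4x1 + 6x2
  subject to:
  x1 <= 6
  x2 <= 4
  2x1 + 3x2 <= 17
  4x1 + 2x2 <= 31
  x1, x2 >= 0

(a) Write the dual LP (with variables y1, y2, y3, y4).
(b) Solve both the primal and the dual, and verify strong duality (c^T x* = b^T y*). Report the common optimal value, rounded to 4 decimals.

The standard primal-dual pair for 'max c^T x s.t. A x <= b, x >= 0' is:
  Dual:  min b^T y  s.t.  A^T y >= c,  y >= 0.

So the dual LP is:
  minimize  6y1 + 4y2 + 17y3 + 31y4
  subject to:
    y1 + 2y3 + 4y4 >= 4
    y2 + 3y3 + 2y4 >= 6
    y1, y2, y3, y4 >= 0

Solving the primal: x* = (6, 1.6667).
  primal value c^T x* = 34.
Solving the dual: y* = (0, 0, 2, 0).
  dual value b^T y* = 34.
Strong duality: c^T x* = b^T y*. Confirmed.

34


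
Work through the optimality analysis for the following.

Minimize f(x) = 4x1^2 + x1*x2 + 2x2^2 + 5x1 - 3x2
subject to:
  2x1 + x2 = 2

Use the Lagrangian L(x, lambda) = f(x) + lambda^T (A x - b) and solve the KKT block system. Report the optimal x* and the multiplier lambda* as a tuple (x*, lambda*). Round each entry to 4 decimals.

Form the Lagrangian:
  L(x, lambda) = (1/2) x^T Q x + c^T x + lambda^T (A x - b)
Stationarity (grad_x L = 0): Q x + c + A^T lambda = 0.
Primal feasibility: A x = b.

This gives the KKT block system:
  [ Q   A^T ] [ x     ]   [-c ]
  [ A    0  ] [ lambda ] = [ b ]

Solving the linear system:
  x*      = (0.15, 1.7)
  lambda* = (-3.95)
  f(x*)   = 1.775

x* = (0.15, 1.7), lambda* = (-3.95)


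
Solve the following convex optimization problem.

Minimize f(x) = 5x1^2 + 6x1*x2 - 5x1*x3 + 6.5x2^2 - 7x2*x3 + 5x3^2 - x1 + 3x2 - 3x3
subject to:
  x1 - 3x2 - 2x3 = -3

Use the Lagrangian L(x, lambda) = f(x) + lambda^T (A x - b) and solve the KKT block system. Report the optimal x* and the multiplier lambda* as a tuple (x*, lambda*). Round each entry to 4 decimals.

Form the Lagrangian:
  L(x, lambda) = (1/2) x^T Q x + c^T x + lambda^T (A x - b)
Stationarity (grad_x L = 0): Q x + c + A^T lambda = 0.
Primal feasibility: A x = b.

This gives the KKT block system:
  [ Q   A^T ] [ x     ]   [-c ]
  [ A    0  ] [ lambda ] = [ b ]

Solving the linear system:
  x*      = (0.1856, 0.4431, 0.9281)
  lambda* = (1.1257)
  f(x*)   = 0.8683

x* = (0.1856, 0.4431, 0.9281), lambda* = (1.1257)


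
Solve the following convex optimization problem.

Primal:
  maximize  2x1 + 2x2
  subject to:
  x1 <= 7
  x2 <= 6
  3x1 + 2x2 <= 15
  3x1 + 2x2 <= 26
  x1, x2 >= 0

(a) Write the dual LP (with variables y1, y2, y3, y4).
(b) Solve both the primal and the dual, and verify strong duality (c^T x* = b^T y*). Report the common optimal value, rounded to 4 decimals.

The standard primal-dual pair for 'max c^T x s.t. A x <= b, x >= 0' is:
  Dual:  min b^T y  s.t.  A^T y >= c,  y >= 0.

So the dual LP is:
  minimize  7y1 + 6y2 + 15y3 + 26y4
  subject to:
    y1 + 3y3 + 3y4 >= 2
    y2 + 2y3 + 2y4 >= 2
    y1, y2, y3, y4 >= 0

Solving the primal: x* = (1, 6).
  primal value c^T x* = 14.
Solving the dual: y* = (0, 0.6667, 0.6667, 0).
  dual value b^T y* = 14.
Strong duality: c^T x* = b^T y*. Confirmed.

14


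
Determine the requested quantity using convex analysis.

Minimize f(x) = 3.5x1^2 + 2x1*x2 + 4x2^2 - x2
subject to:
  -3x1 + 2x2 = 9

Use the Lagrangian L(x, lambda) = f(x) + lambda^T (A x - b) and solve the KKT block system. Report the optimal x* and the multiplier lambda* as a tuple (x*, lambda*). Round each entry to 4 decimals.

Form the Lagrangian:
  L(x, lambda) = (1/2) x^T Q x + c^T x + lambda^T (A x - b)
Stationarity (grad_x L = 0): Q x + c + A^T lambda = 0.
Primal feasibility: A x = b.

This gives the KKT block system:
  [ Q   A^T ] [ x     ]   [-c ]
  [ A    0  ] [ lambda ] = [ b ]

Solving the linear system:
  x*      = (-1.9839, 1.5242)
  lambda* = (-3.6129)
  f(x*)   = 15.496

x* = (-1.9839, 1.5242), lambda* = (-3.6129)


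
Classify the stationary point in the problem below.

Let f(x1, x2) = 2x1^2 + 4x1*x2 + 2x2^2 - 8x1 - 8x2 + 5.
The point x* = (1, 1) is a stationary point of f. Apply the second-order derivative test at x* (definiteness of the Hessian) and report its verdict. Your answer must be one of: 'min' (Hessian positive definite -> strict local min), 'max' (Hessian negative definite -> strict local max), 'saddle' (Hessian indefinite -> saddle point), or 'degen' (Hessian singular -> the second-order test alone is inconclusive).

Compute the Hessian H = grad^2 f:
  H = [[4, 4], [4, 4]]
Verify stationarity: grad f(x*) = H x* + g = (0, 0).
Eigenvalues of H: 0, 8.
H has a zero eigenvalue (singular; positive semidefinite but not definite), so H is neither positive definite, negative definite, nor indefinite. The second-order test alone is inconclusive -> degen.
(Indeed, f is constant along the null direction of H through x*, so x* is not a strict local extremum.)

degen


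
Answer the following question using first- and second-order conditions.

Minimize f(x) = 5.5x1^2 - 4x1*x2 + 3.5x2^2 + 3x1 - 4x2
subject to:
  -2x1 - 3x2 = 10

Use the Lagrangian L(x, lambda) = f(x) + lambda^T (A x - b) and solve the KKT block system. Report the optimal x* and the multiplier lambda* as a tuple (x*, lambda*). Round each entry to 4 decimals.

Form the Lagrangian:
  L(x, lambda) = (1/2) x^T Q x + c^T x + lambda^T (A x - b)
Stationarity (grad_x L = 0): Q x + c + A^T lambda = 0.
Primal feasibility: A x = b.

This gives the KKT block system:
  [ Q   A^T ] [ x     ]   [-c ]
  [ A    0  ] [ lambda ] = [ b ]

Solving the linear system:
  x*      = (-1.7771, -2.1486)
  lambda* = (-3.9771)
  f(x*)   = 21.5171

x* = (-1.7771, -2.1486), lambda* = (-3.9771)


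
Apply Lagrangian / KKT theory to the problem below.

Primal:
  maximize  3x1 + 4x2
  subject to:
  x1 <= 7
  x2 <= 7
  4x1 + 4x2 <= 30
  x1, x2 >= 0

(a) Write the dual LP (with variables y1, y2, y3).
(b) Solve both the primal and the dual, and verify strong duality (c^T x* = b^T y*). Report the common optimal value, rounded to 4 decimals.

The standard primal-dual pair for 'max c^T x s.t. A x <= b, x >= 0' is:
  Dual:  min b^T y  s.t.  A^T y >= c,  y >= 0.

So the dual LP is:
  minimize  7y1 + 7y2 + 30y3
  subject to:
    y1 + 4y3 >= 3
    y2 + 4y3 >= 4
    y1, y2, y3 >= 0

Solving the primal: x* = (0.5, 7).
  primal value c^T x* = 29.5.
Solving the dual: y* = (0, 1, 0.75).
  dual value b^T y* = 29.5.
Strong duality: c^T x* = b^T y*. Confirmed.

29.5


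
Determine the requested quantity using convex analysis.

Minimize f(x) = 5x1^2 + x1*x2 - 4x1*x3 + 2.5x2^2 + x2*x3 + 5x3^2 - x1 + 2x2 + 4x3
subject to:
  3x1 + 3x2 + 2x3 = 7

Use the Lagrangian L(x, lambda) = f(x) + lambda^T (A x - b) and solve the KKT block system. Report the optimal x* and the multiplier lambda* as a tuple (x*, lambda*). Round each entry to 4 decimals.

Form the Lagrangian:
  L(x, lambda) = (1/2) x^T Q x + c^T x + lambda^T (A x - b)
Stationarity (grad_x L = 0): Q x + c + A^T lambda = 0.
Primal feasibility: A x = b.

This gives the KKT block system:
  [ Q   A^T ] [ x     ]   [-c ]
  [ A    0  ] [ lambda ] = [ b ]

Solving the linear system:
  x*      = (1.0343, 0.9812, 0.4767)
  lambda* = (-2.8057)
  f(x*)   = 11.2376

x* = (1.0343, 0.9812, 0.4767), lambda* = (-2.8057)


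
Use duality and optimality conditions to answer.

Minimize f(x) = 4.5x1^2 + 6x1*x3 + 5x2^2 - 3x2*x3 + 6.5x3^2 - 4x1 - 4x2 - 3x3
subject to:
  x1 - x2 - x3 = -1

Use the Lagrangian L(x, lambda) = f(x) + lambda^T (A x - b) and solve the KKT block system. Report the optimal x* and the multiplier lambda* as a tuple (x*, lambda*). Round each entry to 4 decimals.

Form the Lagrangian:
  L(x, lambda) = (1/2) x^T Q x + c^T x + lambda^T (A x - b)
Stationarity (grad_x L = 0): Q x + c + A^T lambda = 0.
Primal feasibility: A x = b.

This gives the KKT block system:
  [ Q   A^T ] [ x     ]   [-c ]
  [ A    0  ] [ lambda ] = [ b ]

Solving the linear system:
  x*      = (0.0518, 0.6255, 0.4263)
  lambda* = (0.9761)
  f(x*)   = -1.506

x* = (0.0518, 0.6255, 0.4263), lambda* = (0.9761)


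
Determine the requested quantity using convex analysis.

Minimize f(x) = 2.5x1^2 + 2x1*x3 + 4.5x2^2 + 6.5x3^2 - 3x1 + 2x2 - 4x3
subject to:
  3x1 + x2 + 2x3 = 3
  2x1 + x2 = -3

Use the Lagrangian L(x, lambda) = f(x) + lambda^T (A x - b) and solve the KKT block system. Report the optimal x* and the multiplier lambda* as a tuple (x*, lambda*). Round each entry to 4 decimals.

Form the Lagrangian:
  L(x, lambda) = (1/2) x^T Q x + c^T x + lambda^T (A x - b)
Stationarity (grad_x L = 0): Q x + c + A^T lambda = 0.
Primal feasibility: A x = b.

This gives the KKT block system:
  [ Q   A^T ] [ x     ]   [-c ]
  [ A    0  ] [ lambda ] = [ b ]

Solving the linear system:
  x*      = (-0.8402, -1.3195, 3.4201)
  lambda* = (-19.3905, 29.2663)
  f(x*)   = 66.0858

x* = (-0.8402, -1.3195, 3.4201), lambda* = (-19.3905, 29.2663)


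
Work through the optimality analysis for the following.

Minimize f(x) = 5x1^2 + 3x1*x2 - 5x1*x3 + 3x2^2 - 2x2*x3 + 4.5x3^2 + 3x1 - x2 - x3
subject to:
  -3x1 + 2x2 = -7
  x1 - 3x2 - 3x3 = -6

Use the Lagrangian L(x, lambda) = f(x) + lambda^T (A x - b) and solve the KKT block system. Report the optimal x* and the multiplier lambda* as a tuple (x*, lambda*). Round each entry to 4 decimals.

Form the Lagrangian:
  L(x, lambda) = (1/2) x^T Q x + c^T x + lambda^T (A x - b)
Stationarity (grad_x L = 0): Q x + c + A^T lambda = 0.
Primal feasibility: A x = b.

This gives the KKT block system:
  [ Q   A^T ] [ x     ]   [-c ]
  [ A    0  ] [ lambda ] = [ b ]

Solving the linear system:
  x*      = (2.3535, 0.0302, 2.7543)
  lambda* = (5.6137, 3.9869)
  f(x*)   = 33.7464

x* = (2.3535, 0.0302, 2.7543), lambda* = (5.6137, 3.9869)


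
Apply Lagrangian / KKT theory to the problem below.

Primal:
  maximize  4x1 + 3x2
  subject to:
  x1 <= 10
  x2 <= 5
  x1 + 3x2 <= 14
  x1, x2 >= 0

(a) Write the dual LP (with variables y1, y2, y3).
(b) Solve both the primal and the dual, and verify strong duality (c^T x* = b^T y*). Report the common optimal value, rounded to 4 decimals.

The standard primal-dual pair for 'max c^T x s.t. A x <= b, x >= 0' is:
  Dual:  min b^T y  s.t.  A^T y >= c,  y >= 0.

So the dual LP is:
  minimize  10y1 + 5y2 + 14y3
  subject to:
    y1 + y3 >= 4
    y2 + 3y3 >= 3
    y1, y2, y3 >= 0

Solving the primal: x* = (10, 1.3333).
  primal value c^T x* = 44.
Solving the dual: y* = (3, 0, 1).
  dual value b^T y* = 44.
Strong duality: c^T x* = b^T y*. Confirmed.

44


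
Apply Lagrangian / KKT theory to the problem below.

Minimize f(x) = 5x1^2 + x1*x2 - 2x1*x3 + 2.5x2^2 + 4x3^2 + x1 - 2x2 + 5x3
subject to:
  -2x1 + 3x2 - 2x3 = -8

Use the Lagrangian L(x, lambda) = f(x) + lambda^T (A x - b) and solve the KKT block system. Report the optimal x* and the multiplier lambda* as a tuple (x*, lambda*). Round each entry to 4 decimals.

Form the Lagrangian:
  L(x, lambda) = (1/2) x^T Q x + c^T x + lambda^T (A x - b)
Stationarity (grad_x L = 0): Q x + c + A^T lambda = 0.
Primal feasibility: A x = b.

This gives the KKT block system:
  [ Q   A^T ] [ x     ]   [-c ]
  [ A    0  ] [ lambda ] = [ b ]

Solving the linear system:
  x*      = (0.8484, -1.8097, 0.4371)
  lambda* = (3.4)
  f(x*)   = 16.9266

x* = (0.8484, -1.8097, 0.4371), lambda* = (3.4)


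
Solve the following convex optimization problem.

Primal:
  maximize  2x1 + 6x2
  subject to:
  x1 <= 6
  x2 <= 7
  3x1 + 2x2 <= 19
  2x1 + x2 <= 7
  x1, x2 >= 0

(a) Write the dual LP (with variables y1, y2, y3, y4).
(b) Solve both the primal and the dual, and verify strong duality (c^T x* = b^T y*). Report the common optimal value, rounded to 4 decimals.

The standard primal-dual pair for 'max c^T x s.t. A x <= b, x >= 0' is:
  Dual:  min b^T y  s.t.  A^T y >= c,  y >= 0.

So the dual LP is:
  minimize  6y1 + 7y2 + 19y3 + 7y4
  subject to:
    y1 + 3y3 + 2y4 >= 2
    y2 + 2y3 + y4 >= 6
    y1, y2, y3, y4 >= 0

Solving the primal: x* = (0, 7).
  primal value c^T x* = 42.
Solving the dual: y* = (0, 5, 0, 1).
  dual value b^T y* = 42.
Strong duality: c^T x* = b^T y*. Confirmed.

42


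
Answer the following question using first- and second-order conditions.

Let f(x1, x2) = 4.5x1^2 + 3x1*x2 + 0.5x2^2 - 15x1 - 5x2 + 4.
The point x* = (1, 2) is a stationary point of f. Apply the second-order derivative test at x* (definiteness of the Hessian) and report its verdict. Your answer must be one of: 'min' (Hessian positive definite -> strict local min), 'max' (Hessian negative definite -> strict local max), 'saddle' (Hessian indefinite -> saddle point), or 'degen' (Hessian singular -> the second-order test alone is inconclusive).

Compute the Hessian H = grad^2 f:
  H = [[9, 3], [3, 1]]
Verify stationarity: grad f(x*) = H x* + g = (0, 0).
Eigenvalues of H: 0, 10.
H has a zero eigenvalue (singular; positive semidefinite but not definite), so H is neither positive definite, negative definite, nor indefinite. The second-order test alone is inconclusive -> degen.
(Indeed, f is constant along the null direction of H through x*, so x* is not a strict local extremum.)

degen


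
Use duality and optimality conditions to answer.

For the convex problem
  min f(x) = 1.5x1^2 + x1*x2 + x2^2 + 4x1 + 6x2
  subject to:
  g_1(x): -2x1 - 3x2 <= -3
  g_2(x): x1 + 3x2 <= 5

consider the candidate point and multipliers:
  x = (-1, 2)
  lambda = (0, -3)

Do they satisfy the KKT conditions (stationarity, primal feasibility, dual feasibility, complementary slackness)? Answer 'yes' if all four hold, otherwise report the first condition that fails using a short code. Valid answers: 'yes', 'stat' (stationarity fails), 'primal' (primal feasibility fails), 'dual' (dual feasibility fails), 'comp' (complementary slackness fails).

Gradient of f: grad f(x) = Q x + c = (3, 9)
Constraint values g_i(x) = a_i^T x - b_i:
  g_1((-1, 2)) = -1
  g_2((-1, 2)) = 0
Stationarity residual: grad f(x) + sum_i lambda_i a_i = (0, 0)
  -> stationarity OK
Primal feasibility (all g_i <= 0): OK
Dual feasibility (all lambda_i >= 0): FAILS
Complementary slackness (lambda_i * g_i(x) = 0 for all i): OK

Verdict: the first failing condition is dual_feasibility -> dual.

dual


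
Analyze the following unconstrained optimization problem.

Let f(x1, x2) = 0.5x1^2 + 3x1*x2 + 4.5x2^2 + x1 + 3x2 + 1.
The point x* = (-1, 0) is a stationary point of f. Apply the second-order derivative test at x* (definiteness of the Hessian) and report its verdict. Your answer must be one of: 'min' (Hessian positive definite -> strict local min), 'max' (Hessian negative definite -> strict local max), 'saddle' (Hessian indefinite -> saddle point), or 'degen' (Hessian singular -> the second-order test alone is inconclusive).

Compute the Hessian H = grad^2 f:
  H = [[1, 3], [3, 9]]
Verify stationarity: grad f(x*) = H x* + g = (0, 0).
Eigenvalues of H: 0, 10.
H has a zero eigenvalue (singular; positive semidefinite but not definite), so H is neither positive definite, negative definite, nor indefinite. The second-order test alone is inconclusive -> degen.
(Indeed, f is constant along the null direction of H through x*, so x* is not a strict local extremum.)

degen


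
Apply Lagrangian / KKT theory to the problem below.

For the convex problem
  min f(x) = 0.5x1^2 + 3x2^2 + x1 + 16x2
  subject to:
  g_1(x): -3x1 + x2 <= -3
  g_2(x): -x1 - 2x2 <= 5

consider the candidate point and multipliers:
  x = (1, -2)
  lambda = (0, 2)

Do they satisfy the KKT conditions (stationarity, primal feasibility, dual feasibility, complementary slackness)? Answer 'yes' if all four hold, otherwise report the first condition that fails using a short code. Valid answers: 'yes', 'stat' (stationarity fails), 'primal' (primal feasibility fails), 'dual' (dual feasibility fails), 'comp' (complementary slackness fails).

Gradient of f: grad f(x) = Q x + c = (2, 4)
Constraint values g_i(x) = a_i^T x - b_i:
  g_1((1, -2)) = -2
  g_2((1, -2)) = -2
Stationarity residual: grad f(x) + sum_i lambda_i a_i = (0, 0)
  -> stationarity OK
Primal feasibility (all g_i <= 0): OK
Dual feasibility (all lambda_i >= 0): OK
Complementary slackness (lambda_i * g_i(x) = 0 for all i): FAILS

Verdict: the first failing condition is complementary_slackness -> comp.

comp


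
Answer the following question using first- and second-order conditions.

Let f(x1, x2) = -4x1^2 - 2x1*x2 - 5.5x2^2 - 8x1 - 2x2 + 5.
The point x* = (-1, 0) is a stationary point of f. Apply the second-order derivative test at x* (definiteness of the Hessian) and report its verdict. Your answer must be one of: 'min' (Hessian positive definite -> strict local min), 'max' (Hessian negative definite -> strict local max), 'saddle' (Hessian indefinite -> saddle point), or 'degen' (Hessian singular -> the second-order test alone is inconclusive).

Compute the Hessian H = grad^2 f:
  H = [[-8, -2], [-2, -11]]
Verify stationarity: grad f(x*) = H x* + g = (0, 0).
Eigenvalues of H: -12, -7.
Both eigenvalues < 0, so H is negative definite -> x* is a strict local max.

max


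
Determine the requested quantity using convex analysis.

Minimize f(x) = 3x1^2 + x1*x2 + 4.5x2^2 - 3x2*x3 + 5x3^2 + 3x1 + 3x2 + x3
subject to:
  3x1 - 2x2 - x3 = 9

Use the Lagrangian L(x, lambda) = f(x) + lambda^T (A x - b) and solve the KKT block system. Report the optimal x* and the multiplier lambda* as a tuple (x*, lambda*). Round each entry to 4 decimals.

Form the Lagrangian:
  L(x, lambda) = (1/2) x^T Q x + c^T x + lambda^T (A x - b)
Stationarity (grad_x L = 0): Q x + c + A^T lambda = 0.
Primal feasibility: A x = b.

This gives the KKT block system:
  [ Q   A^T ] [ x     ]   [-c ]
  [ A    0  ] [ lambda ] = [ b ]

Solving the linear system:
  x*      = (1.5909, -1.6364, -0.9545)
  lambda* = (-3.6364)
  f(x*)   = 15.8182

x* = (1.5909, -1.6364, -0.9545), lambda* = (-3.6364)


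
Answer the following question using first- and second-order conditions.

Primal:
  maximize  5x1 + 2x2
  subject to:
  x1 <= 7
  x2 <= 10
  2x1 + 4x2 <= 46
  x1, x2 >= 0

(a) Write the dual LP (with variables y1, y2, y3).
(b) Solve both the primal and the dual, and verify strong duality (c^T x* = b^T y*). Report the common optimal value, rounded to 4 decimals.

The standard primal-dual pair for 'max c^T x s.t. A x <= b, x >= 0' is:
  Dual:  min b^T y  s.t.  A^T y >= c,  y >= 0.

So the dual LP is:
  minimize  7y1 + 10y2 + 46y3
  subject to:
    y1 + 2y3 >= 5
    y2 + 4y3 >= 2
    y1, y2, y3 >= 0

Solving the primal: x* = (7, 8).
  primal value c^T x* = 51.
Solving the dual: y* = (4, 0, 0.5).
  dual value b^T y* = 51.
Strong duality: c^T x* = b^T y*. Confirmed.

51


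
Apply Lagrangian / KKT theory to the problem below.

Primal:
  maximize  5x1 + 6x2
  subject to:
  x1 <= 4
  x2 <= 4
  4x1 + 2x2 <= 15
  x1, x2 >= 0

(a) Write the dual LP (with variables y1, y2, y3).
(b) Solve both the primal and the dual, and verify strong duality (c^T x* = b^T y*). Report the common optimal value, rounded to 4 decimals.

The standard primal-dual pair for 'max c^T x s.t. A x <= b, x >= 0' is:
  Dual:  min b^T y  s.t.  A^T y >= c,  y >= 0.

So the dual LP is:
  minimize  4y1 + 4y2 + 15y3
  subject to:
    y1 + 4y3 >= 5
    y2 + 2y3 >= 6
    y1, y2, y3 >= 0

Solving the primal: x* = (1.75, 4).
  primal value c^T x* = 32.75.
Solving the dual: y* = (0, 3.5, 1.25).
  dual value b^T y* = 32.75.
Strong duality: c^T x* = b^T y*. Confirmed.

32.75


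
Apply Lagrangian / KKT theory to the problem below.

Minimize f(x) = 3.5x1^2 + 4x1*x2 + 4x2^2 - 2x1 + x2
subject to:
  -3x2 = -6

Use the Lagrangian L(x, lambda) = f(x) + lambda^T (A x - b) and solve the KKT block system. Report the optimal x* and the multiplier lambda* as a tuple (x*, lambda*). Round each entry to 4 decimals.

Form the Lagrangian:
  L(x, lambda) = (1/2) x^T Q x + c^T x + lambda^T (A x - b)
Stationarity (grad_x L = 0): Q x + c + A^T lambda = 0.
Primal feasibility: A x = b.

This gives the KKT block system:
  [ Q   A^T ] [ x     ]   [-c ]
  [ A    0  ] [ lambda ] = [ b ]

Solving the linear system:
  x*      = (-0.8571, 2)
  lambda* = (4.5238)
  f(x*)   = 15.4286

x* = (-0.8571, 2), lambda* = (4.5238)


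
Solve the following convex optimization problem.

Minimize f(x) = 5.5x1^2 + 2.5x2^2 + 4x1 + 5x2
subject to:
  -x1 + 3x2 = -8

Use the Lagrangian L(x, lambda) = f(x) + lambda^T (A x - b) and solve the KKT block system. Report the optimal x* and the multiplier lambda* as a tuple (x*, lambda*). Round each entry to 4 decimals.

Form the Lagrangian:
  L(x, lambda) = (1/2) x^T Q x + c^T x + lambda^T (A x - b)
Stationarity (grad_x L = 0): Q x + c + A^T lambda = 0.
Primal feasibility: A x = b.

This gives the KKT block system:
  [ Q   A^T ] [ x     ]   [-c ]
  [ A    0  ] [ lambda ] = [ b ]

Solving the linear system:
  x*      = (-0.1058, -2.7019)
  lambda* = (2.8365)
  f(x*)   = 4.3798

x* = (-0.1058, -2.7019), lambda* = (2.8365)


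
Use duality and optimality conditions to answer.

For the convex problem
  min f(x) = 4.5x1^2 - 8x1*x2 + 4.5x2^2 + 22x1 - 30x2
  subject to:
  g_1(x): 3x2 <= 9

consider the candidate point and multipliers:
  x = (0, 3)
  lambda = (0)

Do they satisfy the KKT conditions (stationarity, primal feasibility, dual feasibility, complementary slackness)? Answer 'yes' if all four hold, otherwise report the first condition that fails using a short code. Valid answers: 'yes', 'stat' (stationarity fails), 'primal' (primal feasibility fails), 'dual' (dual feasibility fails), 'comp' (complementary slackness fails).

Gradient of f: grad f(x) = Q x + c = (-2, -3)
Constraint values g_i(x) = a_i^T x - b_i:
  g_1((0, 3)) = 0
Stationarity residual: grad f(x) + sum_i lambda_i a_i = (-2, -3)
  -> stationarity FAILS
Primal feasibility (all g_i <= 0): OK
Dual feasibility (all lambda_i >= 0): OK
Complementary slackness (lambda_i * g_i(x) = 0 for all i): OK

Verdict: the first failing condition is stationarity -> stat.

stat


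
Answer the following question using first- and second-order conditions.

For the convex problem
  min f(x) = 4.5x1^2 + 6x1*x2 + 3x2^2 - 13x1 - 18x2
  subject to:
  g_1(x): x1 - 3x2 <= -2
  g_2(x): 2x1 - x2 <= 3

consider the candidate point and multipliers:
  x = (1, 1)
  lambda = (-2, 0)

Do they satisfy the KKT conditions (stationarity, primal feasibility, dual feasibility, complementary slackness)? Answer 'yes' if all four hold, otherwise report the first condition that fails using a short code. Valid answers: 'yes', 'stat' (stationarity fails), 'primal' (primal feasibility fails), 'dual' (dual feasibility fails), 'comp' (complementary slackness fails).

Gradient of f: grad f(x) = Q x + c = (2, -6)
Constraint values g_i(x) = a_i^T x - b_i:
  g_1((1, 1)) = 0
  g_2((1, 1)) = -2
Stationarity residual: grad f(x) + sum_i lambda_i a_i = (0, 0)
  -> stationarity OK
Primal feasibility (all g_i <= 0): OK
Dual feasibility (all lambda_i >= 0): FAILS
Complementary slackness (lambda_i * g_i(x) = 0 for all i): OK

Verdict: the first failing condition is dual_feasibility -> dual.

dual


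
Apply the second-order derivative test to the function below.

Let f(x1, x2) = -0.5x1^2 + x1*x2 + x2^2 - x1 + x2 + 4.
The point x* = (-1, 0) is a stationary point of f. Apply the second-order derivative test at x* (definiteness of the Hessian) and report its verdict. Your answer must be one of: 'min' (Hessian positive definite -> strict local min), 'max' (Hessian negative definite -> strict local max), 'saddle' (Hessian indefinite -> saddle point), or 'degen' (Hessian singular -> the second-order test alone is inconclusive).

Compute the Hessian H = grad^2 f:
  H = [[-1, 1], [1, 2]]
Verify stationarity: grad f(x*) = H x* + g = (0, 0).
Eigenvalues of H: -1.3028, 2.3028.
Eigenvalues have mixed signs, so H is indefinite -> x* is a saddle point.

saddle


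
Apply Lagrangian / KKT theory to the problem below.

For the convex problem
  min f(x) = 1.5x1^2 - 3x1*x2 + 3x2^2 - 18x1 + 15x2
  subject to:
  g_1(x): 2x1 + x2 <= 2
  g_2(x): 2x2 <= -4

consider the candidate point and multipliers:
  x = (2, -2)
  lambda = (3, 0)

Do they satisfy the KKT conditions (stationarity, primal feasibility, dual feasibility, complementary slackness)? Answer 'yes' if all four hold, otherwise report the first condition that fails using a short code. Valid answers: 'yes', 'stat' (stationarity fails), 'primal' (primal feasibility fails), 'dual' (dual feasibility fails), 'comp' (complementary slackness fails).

Gradient of f: grad f(x) = Q x + c = (-6, -3)
Constraint values g_i(x) = a_i^T x - b_i:
  g_1((2, -2)) = 0
  g_2((2, -2)) = 0
Stationarity residual: grad f(x) + sum_i lambda_i a_i = (0, 0)
  -> stationarity OK
Primal feasibility (all g_i <= 0): OK
Dual feasibility (all lambda_i >= 0): OK
Complementary slackness (lambda_i * g_i(x) = 0 for all i): OK

Verdict: yes, KKT holds.

yes


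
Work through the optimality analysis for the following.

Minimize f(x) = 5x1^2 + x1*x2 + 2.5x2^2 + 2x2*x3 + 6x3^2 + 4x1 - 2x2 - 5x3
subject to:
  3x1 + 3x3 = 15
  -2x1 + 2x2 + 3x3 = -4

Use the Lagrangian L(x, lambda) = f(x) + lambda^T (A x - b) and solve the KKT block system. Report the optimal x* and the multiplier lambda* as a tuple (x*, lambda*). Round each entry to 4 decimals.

Form the Lagrangian:
  L(x, lambda) = (1/2) x^T Q x + c^T x + lambda^T (A x - b)
Stationarity (grad_x L = 0): Q x + c + A^T lambda = 0.
Primal feasibility: A x = b.

This gives the KKT block system:
  [ Q   A^T ] [ x     ]   [-c ]
  [ A    0  ] [ lambda ] = [ b ]

Solving the linear system:
  x*      = (2.9067, -2.2332, 2.0933)
  lambda* = (-8.2539, 3.0363)
  f(x*)   = 70.7902

x* = (2.9067, -2.2332, 2.0933), lambda* = (-8.2539, 3.0363)


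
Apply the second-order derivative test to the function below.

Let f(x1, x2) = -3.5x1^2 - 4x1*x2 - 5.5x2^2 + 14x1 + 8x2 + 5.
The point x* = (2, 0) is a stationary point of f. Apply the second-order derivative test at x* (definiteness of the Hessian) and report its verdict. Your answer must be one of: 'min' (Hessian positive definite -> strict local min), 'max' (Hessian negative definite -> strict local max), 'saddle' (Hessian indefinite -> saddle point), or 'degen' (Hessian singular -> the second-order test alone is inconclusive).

Compute the Hessian H = grad^2 f:
  H = [[-7, -4], [-4, -11]]
Verify stationarity: grad f(x*) = H x* + g = (0, 0).
Eigenvalues of H: -13.4721, -4.5279.
Both eigenvalues < 0, so H is negative definite -> x* is a strict local max.

max


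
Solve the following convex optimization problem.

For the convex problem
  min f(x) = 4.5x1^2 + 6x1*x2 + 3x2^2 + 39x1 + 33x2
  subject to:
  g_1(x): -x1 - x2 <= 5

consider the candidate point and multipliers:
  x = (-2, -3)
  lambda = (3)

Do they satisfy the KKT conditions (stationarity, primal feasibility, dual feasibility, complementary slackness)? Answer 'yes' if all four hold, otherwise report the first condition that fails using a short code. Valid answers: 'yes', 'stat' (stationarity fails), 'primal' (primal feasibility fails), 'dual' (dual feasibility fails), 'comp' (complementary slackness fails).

Gradient of f: grad f(x) = Q x + c = (3, 3)
Constraint values g_i(x) = a_i^T x - b_i:
  g_1((-2, -3)) = 0
Stationarity residual: grad f(x) + sum_i lambda_i a_i = (0, 0)
  -> stationarity OK
Primal feasibility (all g_i <= 0): OK
Dual feasibility (all lambda_i >= 0): OK
Complementary slackness (lambda_i * g_i(x) = 0 for all i): OK

Verdict: yes, KKT holds.

yes


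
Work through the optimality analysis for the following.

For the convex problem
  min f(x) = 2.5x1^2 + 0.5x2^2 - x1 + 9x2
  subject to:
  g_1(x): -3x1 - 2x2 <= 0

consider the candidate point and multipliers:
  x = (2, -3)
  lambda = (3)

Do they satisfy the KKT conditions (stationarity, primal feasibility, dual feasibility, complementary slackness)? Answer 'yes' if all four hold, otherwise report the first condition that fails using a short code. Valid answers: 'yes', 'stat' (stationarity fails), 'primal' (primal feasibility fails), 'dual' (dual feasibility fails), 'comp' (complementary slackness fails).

Gradient of f: grad f(x) = Q x + c = (9, 6)
Constraint values g_i(x) = a_i^T x - b_i:
  g_1((2, -3)) = 0
Stationarity residual: grad f(x) + sum_i lambda_i a_i = (0, 0)
  -> stationarity OK
Primal feasibility (all g_i <= 0): OK
Dual feasibility (all lambda_i >= 0): OK
Complementary slackness (lambda_i * g_i(x) = 0 for all i): OK

Verdict: yes, KKT holds.

yes


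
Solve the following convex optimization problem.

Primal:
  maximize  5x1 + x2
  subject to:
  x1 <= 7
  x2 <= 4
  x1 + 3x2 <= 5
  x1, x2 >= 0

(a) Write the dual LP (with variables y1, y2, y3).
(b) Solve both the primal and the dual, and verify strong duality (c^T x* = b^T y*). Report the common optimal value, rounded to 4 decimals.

The standard primal-dual pair for 'max c^T x s.t. A x <= b, x >= 0' is:
  Dual:  min b^T y  s.t.  A^T y >= c,  y >= 0.

So the dual LP is:
  minimize  7y1 + 4y2 + 5y3
  subject to:
    y1 + y3 >= 5
    y2 + 3y3 >= 1
    y1, y2, y3 >= 0

Solving the primal: x* = (5, 0).
  primal value c^T x* = 25.
Solving the dual: y* = (0, 0, 5).
  dual value b^T y* = 25.
Strong duality: c^T x* = b^T y*. Confirmed.

25


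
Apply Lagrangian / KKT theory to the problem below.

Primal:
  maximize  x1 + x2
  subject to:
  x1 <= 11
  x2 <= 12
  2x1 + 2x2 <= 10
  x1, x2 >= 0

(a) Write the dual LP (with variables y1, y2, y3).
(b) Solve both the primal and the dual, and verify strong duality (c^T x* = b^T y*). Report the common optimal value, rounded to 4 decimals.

The standard primal-dual pair for 'max c^T x s.t. A x <= b, x >= 0' is:
  Dual:  min b^T y  s.t.  A^T y >= c,  y >= 0.

So the dual LP is:
  minimize  11y1 + 12y2 + 10y3
  subject to:
    y1 + 2y3 >= 1
    y2 + 2y3 >= 1
    y1, y2, y3 >= 0

Solving the primal: x* = (5, 0).
  primal value c^T x* = 5.
Solving the dual: y* = (0, 0, 0.5).
  dual value b^T y* = 5.
Strong duality: c^T x* = b^T y*. Confirmed.

5


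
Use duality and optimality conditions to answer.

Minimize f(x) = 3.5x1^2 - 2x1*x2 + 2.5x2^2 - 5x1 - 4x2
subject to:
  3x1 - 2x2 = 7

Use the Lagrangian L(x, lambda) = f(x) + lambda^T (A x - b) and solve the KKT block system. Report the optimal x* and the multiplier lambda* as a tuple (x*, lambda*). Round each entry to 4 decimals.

Form the Lagrangian:
  L(x, lambda) = (1/2) x^T Q x + c^T x + lambda^T (A x - b)
Stationarity (grad_x L = 0): Q x + c + A^T lambda = 0.
Primal feasibility: A x = b.

This gives the KKT block system:
  [ Q   A^T ] [ x     ]   [-c ]
  [ A    0  ] [ lambda ] = [ b ]

Solving the linear system:
  x*      = (2.4694, 0.2041)
  lambda* = (-3.9592)
  f(x*)   = 7.2755

x* = (2.4694, 0.2041), lambda* = (-3.9592)
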